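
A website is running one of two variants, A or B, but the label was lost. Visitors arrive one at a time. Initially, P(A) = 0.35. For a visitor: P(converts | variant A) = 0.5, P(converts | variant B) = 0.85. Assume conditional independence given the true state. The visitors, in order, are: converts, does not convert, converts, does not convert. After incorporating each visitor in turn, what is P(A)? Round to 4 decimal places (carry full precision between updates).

0.6743

Apply Bayes' rule sequentially, carrying P(A) forward.
After 'converts': P(A) = 0.5·0.3500 / (0.5·0.3500 + 0.85·0.6500) ≈ 0.2405
After 'does not convert': P(A) = 0.5·0.2405 / (0.5·0.2405 + 0.15·0.7595) ≈ 0.5136
After 'converts': P(A) = 0.5·0.5136 / (0.5·0.5136 + 0.85·0.4864) ≈ 0.3831
After 'does not convert': P(A) = 0.5·0.3831 / (0.5·0.3831 + 0.15·0.6169) ≈ 0.6743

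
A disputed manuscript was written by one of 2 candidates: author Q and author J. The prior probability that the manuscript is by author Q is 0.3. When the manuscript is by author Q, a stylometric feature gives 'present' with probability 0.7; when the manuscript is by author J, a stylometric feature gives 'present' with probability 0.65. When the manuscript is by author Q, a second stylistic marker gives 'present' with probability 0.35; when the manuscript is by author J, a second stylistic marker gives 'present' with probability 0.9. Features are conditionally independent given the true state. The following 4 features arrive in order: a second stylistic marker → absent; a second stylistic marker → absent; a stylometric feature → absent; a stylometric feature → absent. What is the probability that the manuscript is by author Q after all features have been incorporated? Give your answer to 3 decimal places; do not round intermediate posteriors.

After a second stylistic marker='absent': P(author Q) = 0.65·0.3000 / (0.65·0.3000 + 0.1·0.7000) ≈ 0.7358
After a second stylistic marker='absent': P(author Q) = 0.65·0.7358 / (0.65·0.7358 + 0.1·0.2642) ≈ 0.9477
After a stylometric feature='absent': P(author Q) = 0.3·0.9477 / (0.3·0.9477 + 0.35·0.0523) ≈ 0.9395
After a stylometric feature='absent': P(author Q) = 0.3·0.9395 / (0.3·0.9395 + 0.35·0.0605) ≈ 0.9301

0.930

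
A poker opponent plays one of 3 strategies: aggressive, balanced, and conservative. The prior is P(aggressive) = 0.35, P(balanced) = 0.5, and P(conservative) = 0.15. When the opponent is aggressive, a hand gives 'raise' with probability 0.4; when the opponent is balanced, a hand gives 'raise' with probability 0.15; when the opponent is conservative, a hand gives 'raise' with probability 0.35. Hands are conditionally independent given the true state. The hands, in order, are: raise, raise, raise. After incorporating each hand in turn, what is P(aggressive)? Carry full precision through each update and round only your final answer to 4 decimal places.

0.7340

After 'raise': normaliser = 0.4·0.3500 + 0.15·0.5000 + 0.35·0.1500; P(aggressive) ≈ 0.5234, P(balanced) ≈ 0.2804, P(conservative) ≈ 0.1963
After 'raise': normaliser = 0.4·0.5234 + 0.15·0.2804 + 0.35·0.1963; P(aggressive) ≈ 0.6540, P(balanced) ≈ 0.1314, P(conservative) ≈ 0.2146
After 'raise': normaliser = 0.4·0.6540 + 0.15·0.1314 + 0.35·0.2146; P(aggressive) ≈ 0.7340, P(balanced) ≈ 0.0553, P(conservative) ≈ 0.2107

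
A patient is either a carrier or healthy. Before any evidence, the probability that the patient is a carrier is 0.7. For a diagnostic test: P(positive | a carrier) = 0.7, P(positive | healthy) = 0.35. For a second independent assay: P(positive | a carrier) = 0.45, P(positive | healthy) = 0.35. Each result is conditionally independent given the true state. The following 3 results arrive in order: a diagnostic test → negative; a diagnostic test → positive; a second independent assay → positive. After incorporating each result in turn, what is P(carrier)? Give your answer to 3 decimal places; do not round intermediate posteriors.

Each posterior becomes the prior for the next update.
After a diagnostic test='negative': P(carrier) = 0.3·0.7000 / (0.3·0.7000 + 0.65·0.3000) ≈ 0.5185
After a diagnostic test='positive': P(carrier) = 0.7·0.5185 / (0.7·0.5185 + 0.35·0.4815) ≈ 0.6829
After a second independent assay='positive': P(carrier) = 0.45·0.6829 / (0.45·0.6829 + 0.35·0.3171) ≈ 0.7347

0.735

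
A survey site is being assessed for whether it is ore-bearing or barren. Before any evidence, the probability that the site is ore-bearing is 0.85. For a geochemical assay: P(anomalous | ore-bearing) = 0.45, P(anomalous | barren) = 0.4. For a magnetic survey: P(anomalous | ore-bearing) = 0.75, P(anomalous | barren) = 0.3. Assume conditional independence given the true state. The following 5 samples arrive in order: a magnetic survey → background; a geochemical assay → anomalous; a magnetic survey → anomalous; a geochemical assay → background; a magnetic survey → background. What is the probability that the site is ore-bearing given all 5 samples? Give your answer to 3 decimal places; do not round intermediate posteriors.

Apply Bayes' rule sequentially, carrying P(ore) forward.
After a magnetic survey='background': P(ore) = 0.25·0.8500 / (0.25·0.8500 + 0.7·0.1500) ≈ 0.6693
After a geochemical assay='anomalous': P(ore) = 0.45·0.6693 / (0.45·0.6693 + 0.4·0.3307) ≈ 0.6948
After a magnetic survey='anomalous': P(ore) = 0.75·0.6948 / (0.75·0.6948 + 0.3·0.3052) ≈ 0.8506
After a geochemical assay='background': P(ore) = 0.55·0.8506 / (0.55·0.8506 + 0.6·0.1494) ≈ 0.8392
After a magnetic survey='background': P(ore) = 0.25·0.8392 / (0.25·0.8392 + 0.7·0.1608) ≈ 0.6508

0.651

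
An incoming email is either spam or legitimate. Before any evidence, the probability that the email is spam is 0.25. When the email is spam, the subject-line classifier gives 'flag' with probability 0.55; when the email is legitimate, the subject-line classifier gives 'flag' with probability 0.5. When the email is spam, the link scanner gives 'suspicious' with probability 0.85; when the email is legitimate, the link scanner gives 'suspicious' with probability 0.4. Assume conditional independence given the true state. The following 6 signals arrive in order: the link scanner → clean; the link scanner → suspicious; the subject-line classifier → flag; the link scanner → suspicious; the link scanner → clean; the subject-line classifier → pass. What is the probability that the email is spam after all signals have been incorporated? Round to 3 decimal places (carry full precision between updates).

0.085

After the link scanner='clean': P(spam) = 0.15·0.2500 / (0.15·0.2500 + 0.6·0.7500) ≈ 0.0769
After the link scanner='suspicious': P(spam) = 0.85·0.0769 / (0.85·0.0769 + 0.4·0.9231) ≈ 0.1504
After the subject-line classifier='flag': P(spam) = 0.55·0.1504 / (0.55·0.1504 + 0.5·0.8496) ≈ 0.1630
After the link scanner='suspicious': P(spam) = 0.85·0.1630 / (0.85·0.1630 + 0.4·0.8370) ≈ 0.2928
After the link scanner='clean': P(spam) = 0.15·0.2928 / (0.15·0.2928 + 0.6·0.7072) ≈ 0.0938
After the subject-line classifier='pass': P(spam) = 0.45·0.0938 / (0.45·0.0938 + 0.5·0.9062) ≈ 0.0852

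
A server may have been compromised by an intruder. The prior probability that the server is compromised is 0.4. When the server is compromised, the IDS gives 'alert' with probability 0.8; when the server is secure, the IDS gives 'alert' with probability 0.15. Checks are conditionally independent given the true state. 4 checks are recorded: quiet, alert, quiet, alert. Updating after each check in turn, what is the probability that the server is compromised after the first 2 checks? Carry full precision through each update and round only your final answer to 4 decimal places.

Apply Bayes' rule sequentially, carrying P(compromised) forward.
After 'quiet': P(compromised) = 0.2·0.4000 / (0.2·0.4000 + 0.85·0.6000) ≈ 0.1356
After 'alert': P(compromised) = 0.8·0.1356 / (0.8·0.1356 + 0.15·0.8644) ≈ 0.4555

0.4555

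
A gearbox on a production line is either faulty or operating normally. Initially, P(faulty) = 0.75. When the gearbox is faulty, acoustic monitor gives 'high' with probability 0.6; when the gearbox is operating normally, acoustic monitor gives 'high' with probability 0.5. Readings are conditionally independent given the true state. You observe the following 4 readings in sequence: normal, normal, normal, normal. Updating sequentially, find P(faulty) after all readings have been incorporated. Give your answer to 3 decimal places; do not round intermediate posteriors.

0.551

Each posterior becomes the prior for the next update.
After 'normal': P(faulty) = 0.4·0.7500 / (0.4·0.7500 + 0.5·0.2500) ≈ 0.7059
After 'normal': P(faulty) = 0.4·0.7059 / (0.4·0.7059 + 0.5·0.2941) ≈ 0.6575
After 'normal': P(faulty) = 0.4·0.6575 / (0.4·0.6575 + 0.5·0.3425) ≈ 0.6057
After 'normal': P(faulty) = 0.4·0.6057 / (0.4·0.6057 + 0.5·0.3943) ≈ 0.5513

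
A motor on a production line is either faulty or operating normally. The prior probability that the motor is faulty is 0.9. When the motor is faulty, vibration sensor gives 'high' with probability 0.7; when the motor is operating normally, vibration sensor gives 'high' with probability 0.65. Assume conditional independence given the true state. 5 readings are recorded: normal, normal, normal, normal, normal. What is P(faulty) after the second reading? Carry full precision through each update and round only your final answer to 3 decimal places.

Each posterior becomes the prior for the next update.
After 'normal': P(faulty) = 0.3·0.9000 / (0.3·0.9000 + 0.35·0.1000) ≈ 0.8852
After 'normal': P(faulty) = 0.3·0.8852 / (0.3·0.8852 + 0.35·0.1148) ≈ 0.8686

0.869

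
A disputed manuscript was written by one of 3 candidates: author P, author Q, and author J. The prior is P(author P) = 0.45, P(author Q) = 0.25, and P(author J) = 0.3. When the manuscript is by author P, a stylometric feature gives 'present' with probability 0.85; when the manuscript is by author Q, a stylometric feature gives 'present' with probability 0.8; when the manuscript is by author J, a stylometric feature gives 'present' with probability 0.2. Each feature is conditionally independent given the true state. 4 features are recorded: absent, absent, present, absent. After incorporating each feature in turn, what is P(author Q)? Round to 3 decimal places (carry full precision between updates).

0.048

After 'absent': normaliser = 0.15·0.4500 + 0.2·0.2500 + 0.8·0.3000; P(author P) ≈ 0.1888, P(author Q) ≈ 0.1399, P(author J) ≈ 0.6713
After 'absent': normaliser = 0.15·0.1888 + 0.2·0.1399 + 0.8·0.6713; P(author P) ≈ 0.0477, P(author Q) ≈ 0.0471, P(author J) ≈ 0.9051
After 'present': normaliser = 0.85·0.0477 + 0.8·0.0471 + 0.2·0.9051; P(author P) ≈ 0.1565, P(author Q) ≈ 0.1454, P(author J) ≈ 0.6981
After 'absent': normaliser = 0.15·0.1565 + 0.2·0.1454 + 0.8·0.6981; P(author P) ≈ 0.0384, P(author Q) ≈ 0.0476, P(author J) ≈ 0.9140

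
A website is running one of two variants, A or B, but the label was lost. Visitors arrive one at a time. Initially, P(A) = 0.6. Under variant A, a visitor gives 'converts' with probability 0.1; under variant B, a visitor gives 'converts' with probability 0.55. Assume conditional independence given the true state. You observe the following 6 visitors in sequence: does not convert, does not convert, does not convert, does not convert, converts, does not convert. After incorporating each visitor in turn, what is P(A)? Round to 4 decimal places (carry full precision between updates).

Each posterior becomes the prior for the next update.
After 'does not convert': P(A) = 0.9·0.6000 / (0.9·0.6000 + 0.45·0.4000) ≈ 0.7500
After 'does not convert': P(A) = 0.9·0.7500 / (0.9·0.7500 + 0.45·0.2500) ≈ 0.8571
After 'does not convert': P(A) = 0.9·0.8571 / (0.9·0.8571 + 0.45·0.1429) ≈ 0.9231
After 'does not convert': P(A) = 0.9·0.9231 / (0.9·0.9231 + 0.45·0.0769) ≈ 0.9600
After 'converts': P(A) = 0.1·0.9600 / (0.1·0.9600 + 0.55·0.0400) ≈ 0.8136
After 'does not convert': P(A) = 0.9·0.8136 / (0.9·0.8136 + 0.45·0.1864) ≈ 0.8972

0.8972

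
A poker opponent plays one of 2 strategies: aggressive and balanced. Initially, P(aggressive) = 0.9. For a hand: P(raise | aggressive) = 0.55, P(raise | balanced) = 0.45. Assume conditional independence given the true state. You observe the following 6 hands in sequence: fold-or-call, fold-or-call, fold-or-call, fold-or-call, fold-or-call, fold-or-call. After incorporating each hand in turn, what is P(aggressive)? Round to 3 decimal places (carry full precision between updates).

0.730

Apply Bayes' rule sequentially, carrying P(aggressive) forward.
After 'fold-or-call': P(aggressive) = 0.45·0.9000 / (0.45·0.9000 + 0.55·0.1000) ≈ 0.8804
After 'fold-or-call': P(aggressive) = 0.45·0.8804 / (0.45·0.8804 + 0.55·0.1196) ≈ 0.8576
After 'fold-or-call': P(aggressive) = 0.45·0.8576 / (0.45·0.8576 + 0.55·0.1424) ≈ 0.8313
After 'fold-or-call': P(aggressive) = 0.45·0.8313 / (0.45·0.8313 + 0.55·0.1687) ≈ 0.8013
After 'fold-or-call': P(aggressive) = 0.45·0.8013 / (0.45·0.8013 + 0.55·0.1987) ≈ 0.7674
After 'fold-or-call': P(aggressive) = 0.45·0.7674 / (0.45·0.7674 + 0.55·0.2326) ≈ 0.7297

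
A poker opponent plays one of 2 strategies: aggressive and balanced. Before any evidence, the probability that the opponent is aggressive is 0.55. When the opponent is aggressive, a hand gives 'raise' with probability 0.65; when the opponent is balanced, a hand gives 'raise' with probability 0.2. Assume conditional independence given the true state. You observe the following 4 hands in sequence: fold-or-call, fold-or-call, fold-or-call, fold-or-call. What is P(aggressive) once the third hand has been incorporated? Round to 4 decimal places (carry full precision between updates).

Each posterior becomes the prior for the next update.
After 'fold-or-call': P(aggressive) = 0.35·0.5500 / (0.35·0.5500 + 0.8·0.4500) ≈ 0.3484
After 'fold-or-call': P(aggressive) = 0.35·0.3484 / (0.35·0.3484 + 0.8·0.6516) ≈ 0.1896
After 'fold-or-call': P(aggressive) = 0.35·0.1896 / (0.35·0.1896 + 0.8·0.8104) ≈ 0.0928

0.0928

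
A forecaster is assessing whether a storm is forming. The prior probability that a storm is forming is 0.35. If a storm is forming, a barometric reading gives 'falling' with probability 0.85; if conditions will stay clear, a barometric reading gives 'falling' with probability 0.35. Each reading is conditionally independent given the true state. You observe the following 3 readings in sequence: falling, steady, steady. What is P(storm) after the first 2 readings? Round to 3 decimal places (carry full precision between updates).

0.232

After 'falling': P(storm) = 0.85·0.3500 / (0.85·0.3500 + 0.35·0.6500) ≈ 0.5667
After 'steady': P(storm) = 0.15·0.5667 / (0.15·0.5667 + 0.65·0.4333) ≈ 0.2318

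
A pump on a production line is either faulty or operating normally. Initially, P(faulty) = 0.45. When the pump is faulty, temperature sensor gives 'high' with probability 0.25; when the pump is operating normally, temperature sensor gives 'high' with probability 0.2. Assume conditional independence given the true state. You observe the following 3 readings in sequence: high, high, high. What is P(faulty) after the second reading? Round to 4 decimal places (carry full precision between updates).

After 'high': P(faulty) = 0.25·0.4500 / (0.25·0.4500 + 0.2·0.5500) ≈ 0.5056
After 'high': P(faulty) = 0.25·0.5056 / (0.25·0.5056 + 0.2·0.4944) ≈ 0.5611

0.5611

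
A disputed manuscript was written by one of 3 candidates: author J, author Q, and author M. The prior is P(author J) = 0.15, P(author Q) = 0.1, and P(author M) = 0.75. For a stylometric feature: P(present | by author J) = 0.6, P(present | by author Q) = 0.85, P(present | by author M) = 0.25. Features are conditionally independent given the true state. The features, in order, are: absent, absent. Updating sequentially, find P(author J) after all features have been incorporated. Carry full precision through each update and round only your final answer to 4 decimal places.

After 'absent': normaliser = 0.4·0.1500 + 0.15·0.1000 + 0.75·0.7500; P(author J) ≈ 0.0941, P(author Q) ≈ 0.0235, P(author M) ≈ 0.8824
After 'absent': normaliser = 0.4·0.0941 + 0.15·0.0235 + 0.75·0.8824; P(author J) ≈ 0.0536, P(author Q) ≈ 0.0050, P(author M) ≈ 0.9414

0.0536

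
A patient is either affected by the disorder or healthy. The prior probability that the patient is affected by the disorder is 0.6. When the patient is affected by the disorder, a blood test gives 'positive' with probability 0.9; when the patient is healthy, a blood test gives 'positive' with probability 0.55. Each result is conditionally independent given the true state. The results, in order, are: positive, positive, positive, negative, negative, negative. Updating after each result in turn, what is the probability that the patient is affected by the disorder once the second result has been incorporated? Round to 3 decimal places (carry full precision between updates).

0.801

After 'positive': P(affected) = 0.9·0.6000 / (0.9·0.6000 + 0.55·0.4000) ≈ 0.7105
After 'positive': P(affected) = 0.9·0.7105 / (0.9·0.7105 + 0.55·0.2895) ≈ 0.8007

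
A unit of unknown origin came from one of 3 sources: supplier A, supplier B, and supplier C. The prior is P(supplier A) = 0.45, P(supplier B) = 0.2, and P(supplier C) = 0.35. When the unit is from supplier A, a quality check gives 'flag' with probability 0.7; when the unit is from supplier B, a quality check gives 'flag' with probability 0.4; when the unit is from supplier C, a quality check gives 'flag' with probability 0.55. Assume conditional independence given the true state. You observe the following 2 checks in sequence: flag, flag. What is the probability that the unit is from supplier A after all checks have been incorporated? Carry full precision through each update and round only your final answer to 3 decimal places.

0.615

Apply Bayes' rule sequentially, carrying P(supplier A) forward.
After 'flag': normaliser = 0.7·0.4500 + 0.4·0.2000 + 0.55·0.3500; P(supplier A) ≈ 0.5362, P(supplier B) ≈ 0.1362, P(supplier C) ≈ 0.3277
After 'flag': normaliser = 0.7·0.5362 + 0.4·0.1362 + 0.55·0.3277; P(supplier A) ≈ 0.6153, P(supplier B) ≈ 0.0893, P(supplier C) ≈ 0.2954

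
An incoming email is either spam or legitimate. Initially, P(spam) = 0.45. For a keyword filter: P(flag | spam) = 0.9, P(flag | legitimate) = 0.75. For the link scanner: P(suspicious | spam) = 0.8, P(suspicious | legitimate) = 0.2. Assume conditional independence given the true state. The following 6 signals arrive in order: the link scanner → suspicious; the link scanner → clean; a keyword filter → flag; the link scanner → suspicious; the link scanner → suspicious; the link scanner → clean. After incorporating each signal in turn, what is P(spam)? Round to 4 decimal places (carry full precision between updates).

After the link scanner='suspicious': P(spam) = 0.8·0.4500 / (0.8·0.4500 + 0.2·0.5500) ≈ 0.7660
After the link scanner='clean': P(spam) = 0.2·0.7660 / (0.2·0.7660 + 0.8·0.2340) ≈ 0.4500
After a keyword filter='flag': P(spam) = 0.9·0.4500 / (0.9·0.4500 + 0.75·0.5500) ≈ 0.4954
After the link scanner='suspicious': P(spam) = 0.8·0.4954 / (0.8·0.4954 + 0.2·0.5046) ≈ 0.7970
After the link scanner='suspicious': P(spam) = 0.8·0.7970 / (0.8·0.7970 + 0.2·0.2030) ≈ 0.9402
After the link scanner='clean': P(spam) = 0.2·0.9402 / (0.2·0.9402 + 0.8·0.0598) ≈ 0.7970

0.7970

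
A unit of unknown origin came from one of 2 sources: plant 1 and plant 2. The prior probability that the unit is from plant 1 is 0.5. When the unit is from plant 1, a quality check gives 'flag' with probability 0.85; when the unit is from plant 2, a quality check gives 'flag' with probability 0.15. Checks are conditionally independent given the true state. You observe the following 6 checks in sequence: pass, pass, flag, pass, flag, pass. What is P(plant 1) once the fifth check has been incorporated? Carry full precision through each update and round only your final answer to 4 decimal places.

After 'pass': P(plant 1) = 0.15·0.5000 / (0.15·0.5000 + 0.85·0.5000) ≈ 0.1500
After 'pass': P(plant 1) = 0.15·0.1500 / (0.15·0.1500 + 0.85·0.8500) ≈ 0.0302
After 'flag': P(plant 1) = 0.85·0.0302 / (0.85·0.0302 + 0.15·0.9698) ≈ 0.1500
After 'pass': P(plant 1) = 0.15·0.1500 / (0.15·0.1500 + 0.85·0.8500) ≈ 0.0302
After 'flag': P(plant 1) = 0.85·0.0302 / (0.85·0.0302 + 0.15·0.9698) ≈ 0.1500

0.1500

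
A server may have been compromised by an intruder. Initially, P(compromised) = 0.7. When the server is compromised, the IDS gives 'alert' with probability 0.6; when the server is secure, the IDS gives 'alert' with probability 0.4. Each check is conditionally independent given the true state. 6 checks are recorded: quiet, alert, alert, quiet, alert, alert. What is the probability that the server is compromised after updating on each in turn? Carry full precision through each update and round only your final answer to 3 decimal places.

Each posterior becomes the prior for the next update.
After 'quiet': P(compromised) = 0.4·0.7000 / (0.4·0.7000 + 0.6·0.3000) ≈ 0.6087
After 'alert': P(compromised) = 0.6·0.6087 / (0.6·0.6087 + 0.4·0.3913) ≈ 0.7000
After 'alert': P(compromised) = 0.6·0.7000 / (0.6·0.7000 + 0.4·0.3000) ≈ 0.7778
After 'quiet': P(compromised) = 0.4·0.7778 / (0.4·0.7778 + 0.6·0.2222) ≈ 0.7000
After 'alert': P(compromised) = 0.6·0.7000 / (0.6·0.7000 + 0.4·0.3000) ≈ 0.7778
After 'alert': P(compromised) = 0.6·0.7778 / (0.6·0.7778 + 0.4·0.2222) ≈ 0.8400

0.840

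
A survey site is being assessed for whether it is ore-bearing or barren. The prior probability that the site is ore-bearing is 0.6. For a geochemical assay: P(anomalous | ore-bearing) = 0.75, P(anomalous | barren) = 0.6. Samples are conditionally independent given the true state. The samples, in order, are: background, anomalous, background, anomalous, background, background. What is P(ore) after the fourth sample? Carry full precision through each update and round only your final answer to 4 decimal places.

Apply Bayes' rule sequentially, carrying P(ore) forward.
After 'background': P(ore) = 0.25·0.6000 / (0.25·0.6000 + 0.4·0.4000) ≈ 0.4839
After 'anomalous': P(ore) = 0.75·0.4839 / (0.75·0.4839 + 0.6·0.5161) ≈ 0.5396
After 'background': P(ore) = 0.25·0.5396 / (0.25·0.5396 + 0.4·0.4604) ≈ 0.4228
After 'anomalous': P(ore) = 0.75·0.4228 / (0.75·0.4228 + 0.6·0.5772) ≈ 0.4780

0.4780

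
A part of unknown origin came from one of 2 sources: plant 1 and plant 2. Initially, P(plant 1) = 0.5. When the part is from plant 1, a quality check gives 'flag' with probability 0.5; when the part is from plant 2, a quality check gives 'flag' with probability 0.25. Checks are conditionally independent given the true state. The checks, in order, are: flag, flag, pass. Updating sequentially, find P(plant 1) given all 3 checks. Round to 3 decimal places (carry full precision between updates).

0.727

After 'flag': P(plant 1) = 0.5·0.5000 / (0.5·0.5000 + 0.25·0.5000) ≈ 0.6667
After 'flag': P(plant 1) = 0.5·0.6667 / (0.5·0.6667 + 0.25·0.3333) ≈ 0.8000
After 'pass': P(plant 1) = 0.5·0.8000 / (0.5·0.8000 + 0.75·0.2000) ≈ 0.7273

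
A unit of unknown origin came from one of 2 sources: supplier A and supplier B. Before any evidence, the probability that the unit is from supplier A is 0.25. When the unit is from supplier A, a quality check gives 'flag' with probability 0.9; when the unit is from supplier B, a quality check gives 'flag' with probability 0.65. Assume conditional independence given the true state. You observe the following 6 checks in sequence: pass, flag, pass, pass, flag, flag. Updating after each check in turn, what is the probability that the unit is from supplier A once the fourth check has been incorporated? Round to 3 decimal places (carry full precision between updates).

0.011

After 'pass': P(supplier A) = 0.1·0.2500 / (0.1·0.2500 + 0.35·0.7500) ≈ 0.0870
After 'flag': P(supplier A) = 0.9·0.0870 / (0.9·0.0870 + 0.65·0.9130) ≈ 0.1165
After 'pass': P(supplier A) = 0.1·0.1165 / (0.1·0.1165 + 0.35·0.8835) ≈ 0.0363
After 'pass': P(supplier A) = 0.1·0.0363 / (0.1·0.0363 + 0.35·0.9637) ≈ 0.0107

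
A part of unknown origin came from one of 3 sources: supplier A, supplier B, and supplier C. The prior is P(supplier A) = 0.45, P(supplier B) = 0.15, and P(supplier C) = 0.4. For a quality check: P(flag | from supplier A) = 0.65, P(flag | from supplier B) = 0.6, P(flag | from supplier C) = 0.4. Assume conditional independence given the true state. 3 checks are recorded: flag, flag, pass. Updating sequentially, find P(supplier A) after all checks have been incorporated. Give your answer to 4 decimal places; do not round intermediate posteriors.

After 'flag': normaliser = 0.65·0.4500 + 0.6·0.1500 + 0.4·0.4000; P(supplier A) ≈ 0.5392, P(supplier B) ≈ 0.1659, P(supplier C) ≈ 0.2949
After 'flag': normaliser = 0.65·0.5392 + 0.6·0.1659 + 0.4·0.2949; P(supplier A) ≈ 0.6170, P(supplier B) ≈ 0.1753, P(supplier C) ≈ 0.2077
After 'pass': normaliser = 0.35·0.6170 + 0.4·0.1753 + 0.6·0.2077; P(supplier A) ≈ 0.5259, P(supplier B) ≈ 0.1707, P(supplier C) ≈ 0.3035

0.5259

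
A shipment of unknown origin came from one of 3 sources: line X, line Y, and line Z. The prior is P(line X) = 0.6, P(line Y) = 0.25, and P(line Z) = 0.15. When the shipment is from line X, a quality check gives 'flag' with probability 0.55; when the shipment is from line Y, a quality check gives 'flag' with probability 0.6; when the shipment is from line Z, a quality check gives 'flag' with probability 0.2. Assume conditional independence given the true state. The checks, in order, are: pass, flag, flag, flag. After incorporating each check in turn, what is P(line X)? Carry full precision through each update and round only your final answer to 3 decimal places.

Apply Bayes' rule sequentially, carrying P(line X) forward.
After 'pass': normaliser = 0.45·0.6000 + 0.4·0.2500 + 0.8·0.1500; P(line X) ≈ 0.5510, P(line Y) ≈ 0.2041, P(line Z) ≈ 0.2449
After 'flag': normaliser = 0.55·0.5510 + 0.6·0.2041 + 0.2·0.2449; P(line X) ≈ 0.6387, P(line Y) ≈ 0.2581, P(line Z) ≈ 0.1032
After 'flag': normaliser = 0.55·0.6387 + 0.6·0.2581 + 0.2·0.1032; P(line X) ≈ 0.6669, P(line Y) ≈ 0.2939, P(line Z) ≈ 0.0392
After 'flag': normaliser = 0.55·0.6669 + 0.6·0.2939 + 0.2·0.0392; P(line X) ≈ 0.6657, P(line Y) ≈ 0.3201, P(line Z) ≈ 0.0142

0.666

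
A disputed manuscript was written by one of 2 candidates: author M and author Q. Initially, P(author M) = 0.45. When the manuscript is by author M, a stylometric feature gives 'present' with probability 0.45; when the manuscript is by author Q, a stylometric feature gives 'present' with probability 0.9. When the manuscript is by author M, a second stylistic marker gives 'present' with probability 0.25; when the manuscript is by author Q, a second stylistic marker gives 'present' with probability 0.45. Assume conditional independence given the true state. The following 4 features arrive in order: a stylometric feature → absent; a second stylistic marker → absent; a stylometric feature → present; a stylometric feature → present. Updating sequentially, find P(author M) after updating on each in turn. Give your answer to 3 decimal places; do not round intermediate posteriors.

After a stylometric feature='absent': P(author M) = 0.55·0.4500 / (0.55·0.4500 + 0.1·0.5500) ≈ 0.8182
After a second stylistic marker='absent': P(author M) = 0.75·0.8182 / (0.75·0.8182 + 0.55·0.1818) ≈ 0.8599
After a stylometric feature='present': P(author M) = 0.45·0.8599 / (0.45·0.8599 + 0.9·0.1401) ≈ 0.7542
After a stylometric feature='present': P(author M) = 0.45·0.7542 / (0.45·0.7542 + 0.9·0.2458) ≈ 0.6054

0.605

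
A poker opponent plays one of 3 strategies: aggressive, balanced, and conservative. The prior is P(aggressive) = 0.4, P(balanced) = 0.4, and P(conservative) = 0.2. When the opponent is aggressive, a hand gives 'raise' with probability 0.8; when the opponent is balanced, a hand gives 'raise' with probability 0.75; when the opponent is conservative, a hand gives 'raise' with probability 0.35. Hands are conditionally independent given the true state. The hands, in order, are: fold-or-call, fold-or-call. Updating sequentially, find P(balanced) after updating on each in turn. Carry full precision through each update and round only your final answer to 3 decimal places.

Apply Bayes' rule sequentially, carrying P(balanced) forward.
After 'fold-or-call': normaliser = 0.2·0.4000 + 0.25·0.4000 + 0.65·0.2000; P(aggressive) ≈ 0.2581, P(balanced) ≈ 0.3226, P(conservative) ≈ 0.4194
After 'fold-or-call': normaliser = 0.2·0.2581 + 0.25·0.3226 + 0.65·0.4194; P(aggressive) ≈ 0.1275, P(balanced) ≈ 0.1992, P(conservative) ≈ 0.6733

0.199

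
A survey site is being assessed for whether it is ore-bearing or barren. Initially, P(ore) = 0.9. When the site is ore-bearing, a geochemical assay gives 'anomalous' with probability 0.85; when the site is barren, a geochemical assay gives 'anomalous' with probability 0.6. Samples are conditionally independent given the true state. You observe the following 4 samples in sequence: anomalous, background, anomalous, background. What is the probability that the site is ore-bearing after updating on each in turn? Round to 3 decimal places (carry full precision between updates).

0.718

After 'anomalous': P(ore) = 0.85·0.9000 / (0.85·0.9000 + 0.6·0.1000) ≈ 0.9273
After 'background': P(ore) = 0.15·0.9273 / (0.15·0.9273 + 0.4·0.0727) ≈ 0.8270
After 'anomalous': P(ore) = 0.85·0.8270 / (0.85·0.8270 + 0.6·0.1730) ≈ 0.8714
After 'background': P(ore) = 0.15·0.8714 / (0.15·0.8714 + 0.4·0.1286) ≈ 0.7175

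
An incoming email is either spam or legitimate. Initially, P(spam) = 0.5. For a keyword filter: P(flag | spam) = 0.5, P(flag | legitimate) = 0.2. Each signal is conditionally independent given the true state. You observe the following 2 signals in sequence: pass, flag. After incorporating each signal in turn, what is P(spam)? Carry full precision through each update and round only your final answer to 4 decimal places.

0.6098

After 'pass': P(spam) = 0.5·0.5000 / (0.5·0.5000 + 0.8·0.5000) ≈ 0.3846
After 'flag': P(spam) = 0.5·0.3846 / (0.5·0.3846 + 0.2·0.6154) ≈ 0.6098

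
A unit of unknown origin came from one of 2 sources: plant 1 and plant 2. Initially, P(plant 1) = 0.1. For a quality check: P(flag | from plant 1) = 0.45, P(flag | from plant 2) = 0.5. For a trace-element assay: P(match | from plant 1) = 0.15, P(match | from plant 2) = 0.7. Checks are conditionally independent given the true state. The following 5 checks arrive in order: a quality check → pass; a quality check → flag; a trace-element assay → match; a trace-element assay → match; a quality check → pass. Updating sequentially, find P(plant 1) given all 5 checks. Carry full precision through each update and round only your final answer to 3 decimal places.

0.006

Each posterior becomes the prior for the next update.
After a quality check='pass': P(plant 1) = 0.55·0.1000 / (0.55·0.1000 + 0.5·0.9000) ≈ 0.1089
After a quality check='flag': P(plant 1) = 0.45·0.1089 / (0.45·0.1089 + 0.5·0.8911) ≈ 0.0991
After a trace-element assay='match': P(plant 1) = 0.15·0.0991 / (0.15·0.0991 + 0.7·0.9009) ≈ 0.0230
After a trace-element assay='match': P(plant 1) = 0.15·0.0230 / (0.15·0.0230 + 0.7·0.9770) ≈ 0.0050
After a quality check='pass': P(plant 1) = 0.55·0.0050 / (0.55·0.0050 + 0.5·0.9950) ≈ 0.0055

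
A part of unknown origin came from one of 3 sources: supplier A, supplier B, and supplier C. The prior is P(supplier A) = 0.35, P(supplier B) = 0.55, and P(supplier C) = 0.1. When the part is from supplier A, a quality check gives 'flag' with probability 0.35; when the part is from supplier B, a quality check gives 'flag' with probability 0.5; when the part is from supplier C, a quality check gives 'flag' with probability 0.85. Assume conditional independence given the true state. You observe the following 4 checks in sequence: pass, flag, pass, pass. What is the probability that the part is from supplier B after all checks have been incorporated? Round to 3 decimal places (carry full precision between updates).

Each posterior becomes the prior for the next update.
After 'pass': normaliser = 0.65·0.3500 + 0.5·0.5500 + 0.15·0.1000; P(supplier A) ≈ 0.4396, P(supplier B) ≈ 0.5314, P(supplier C) ≈ 0.0290
After 'flag': normaliser = 0.35·0.4396 + 0.5·0.5314 + 0.85·0.0290; P(supplier A) ≈ 0.3464, P(supplier B) ≈ 0.5982, P(supplier C) ≈ 0.0555
After 'pass': normaliser = 0.65·0.3464 + 0.5·0.5982 + 0.15·0.0555; P(supplier A) ≈ 0.4228, P(supplier B) ≈ 0.5616, P(supplier C) ≈ 0.0156
After 'pass': normaliser = 0.65·0.4228 + 0.5·0.5616 + 0.15·0.0156; P(supplier A) ≈ 0.4925, P(supplier B) ≈ 0.5033, P(supplier C) ≈ 0.0042

0.503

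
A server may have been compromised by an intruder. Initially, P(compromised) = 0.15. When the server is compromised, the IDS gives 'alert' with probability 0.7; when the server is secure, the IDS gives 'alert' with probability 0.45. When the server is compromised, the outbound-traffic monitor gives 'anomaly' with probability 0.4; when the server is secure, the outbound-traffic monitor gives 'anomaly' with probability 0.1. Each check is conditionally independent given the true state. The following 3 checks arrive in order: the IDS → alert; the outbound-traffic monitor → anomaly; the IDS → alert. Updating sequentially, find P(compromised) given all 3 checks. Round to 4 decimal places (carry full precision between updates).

0.6307

After the IDS='alert': P(compromised) = 0.7·0.1500 / (0.7·0.1500 + 0.45·0.8500) ≈ 0.2154
After the outbound-traffic monitor='anomaly': P(compromised) = 0.4·0.2154 / (0.4·0.2154 + 0.1·0.7846) ≈ 0.5234
After the IDS='alert': P(compromised) = 0.7·0.5234 / (0.7·0.5234 + 0.45·0.4766) ≈ 0.6307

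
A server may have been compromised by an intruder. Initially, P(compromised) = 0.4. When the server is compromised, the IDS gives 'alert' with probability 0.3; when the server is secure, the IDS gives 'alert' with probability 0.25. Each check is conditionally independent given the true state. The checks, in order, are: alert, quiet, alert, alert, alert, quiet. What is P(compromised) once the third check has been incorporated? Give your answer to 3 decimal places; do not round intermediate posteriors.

0.473

After 'alert': P(compromised) = 0.3·0.4000 / (0.3·0.4000 + 0.25·0.6000) ≈ 0.4444
After 'quiet': P(compromised) = 0.7·0.4444 / (0.7·0.4444 + 0.75·0.5556) ≈ 0.4275
After 'alert': P(compromised) = 0.3·0.4275 / (0.3·0.4275 + 0.25·0.5725) ≈ 0.4726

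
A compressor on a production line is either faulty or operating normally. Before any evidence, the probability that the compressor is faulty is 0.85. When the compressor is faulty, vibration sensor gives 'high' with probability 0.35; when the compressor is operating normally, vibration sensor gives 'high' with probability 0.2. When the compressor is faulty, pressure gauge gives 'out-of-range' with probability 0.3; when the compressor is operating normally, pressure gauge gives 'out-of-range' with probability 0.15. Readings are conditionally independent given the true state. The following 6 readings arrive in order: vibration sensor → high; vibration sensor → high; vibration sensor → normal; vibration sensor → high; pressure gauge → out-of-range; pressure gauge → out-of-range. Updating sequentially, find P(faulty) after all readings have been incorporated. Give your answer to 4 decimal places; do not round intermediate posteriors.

0.9900

After vibration sensor='high': P(faulty) = 0.35·0.8500 / (0.35·0.8500 + 0.2·0.1500) ≈ 0.9084
After vibration sensor='high': P(faulty) = 0.35·0.9084 / (0.35·0.9084 + 0.2·0.0916) ≈ 0.9455
After vibration sensor='normal': P(faulty) = 0.65·0.9455 / (0.65·0.9455 + 0.8·0.0545) ≈ 0.9338
After vibration sensor='high': P(faulty) = 0.35·0.9338 / (0.35·0.9338 + 0.2·0.0662) ≈ 0.9611
After pressure gauge='out-of-range': P(faulty) = 0.3·0.9611 / (0.3·0.9611 + 0.15·0.0389) ≈ 0.9801
After pressure gauge='out-of-range': P(faulty) = 0.3·0.9801 / (0.3·0.9801 + 0.15·0.0199) ≈ 0.9900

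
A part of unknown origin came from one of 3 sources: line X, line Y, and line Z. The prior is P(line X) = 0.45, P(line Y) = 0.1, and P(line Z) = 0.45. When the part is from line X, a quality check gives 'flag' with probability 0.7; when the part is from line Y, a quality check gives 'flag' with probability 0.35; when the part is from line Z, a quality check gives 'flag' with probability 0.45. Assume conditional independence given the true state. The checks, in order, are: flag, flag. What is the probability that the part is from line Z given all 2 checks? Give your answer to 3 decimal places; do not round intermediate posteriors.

Apply Bayes' rule sequentially, carrying P(line Z) forward.
After 'flag': normaliser = 0.7·0.4500 + 0.35·0.1000 + 0.45·0.4500; P(line X) ≈ 0.5701, P(line Y) ≈ 0.0633, P(line Z) ≈ 0.3665
After 'flag': normaliser = 0.7·0.5701 + 0.35·0.0633 + 0.45·0.3665; P(line X) ≈ 0.6808, P(line Y) ≈ 0.0378, P(line Z) ≈ 0.2814

0.281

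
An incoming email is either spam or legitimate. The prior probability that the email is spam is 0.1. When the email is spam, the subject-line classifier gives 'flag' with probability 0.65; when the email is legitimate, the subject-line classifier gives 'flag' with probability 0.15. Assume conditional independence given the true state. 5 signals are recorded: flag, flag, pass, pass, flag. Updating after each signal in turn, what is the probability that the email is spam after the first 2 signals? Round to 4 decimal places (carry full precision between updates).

0.6760

After 'flag': P(spam) = 0.65·0.1000 / (0.65·0.1000 + 0.15·0.9000) ≈ 0.3250
After 'flag': P(spam) = 0.65·0.3250 / (0.65·0.3250 + 0.15·0.6750) ≈ 0.6760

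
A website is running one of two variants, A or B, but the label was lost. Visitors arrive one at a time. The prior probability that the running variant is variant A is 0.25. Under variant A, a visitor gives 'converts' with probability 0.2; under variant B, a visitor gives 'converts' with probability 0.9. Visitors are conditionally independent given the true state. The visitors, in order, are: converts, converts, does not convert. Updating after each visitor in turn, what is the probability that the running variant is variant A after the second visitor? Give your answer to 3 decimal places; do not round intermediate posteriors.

0.016

After 'converts': P(A) = 0.2·0.2500 / (0.2·0.2500 + 0.9·0.7500) ≈ 0.0690
After 'converts': P(A) = 0.2·0.0690 / (0.2·0.0690 + 0.9·0.9310) ≈ 0.0162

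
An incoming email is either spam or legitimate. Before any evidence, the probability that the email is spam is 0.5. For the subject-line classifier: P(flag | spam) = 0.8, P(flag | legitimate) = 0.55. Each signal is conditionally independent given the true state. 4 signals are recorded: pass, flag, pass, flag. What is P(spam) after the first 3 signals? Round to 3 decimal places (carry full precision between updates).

Apply Bayes' rule sequentially, carrying P(spam) forward.
After 'pass': P(spam) = 0.2·0.5000 / (0.2·0.5000 + 0.45·0.5000) ≈ 0.3077
After 'flag': P(spam) = 0.8·0.3077 / (0.8·0.3077 + 0.55·0.6923) ≈ 0.3926
After 'pass': P(spam) = 0.2·0.3926 / (0.2·0.3926 + 0.45·0.6074) ≈ 0.2232

0.223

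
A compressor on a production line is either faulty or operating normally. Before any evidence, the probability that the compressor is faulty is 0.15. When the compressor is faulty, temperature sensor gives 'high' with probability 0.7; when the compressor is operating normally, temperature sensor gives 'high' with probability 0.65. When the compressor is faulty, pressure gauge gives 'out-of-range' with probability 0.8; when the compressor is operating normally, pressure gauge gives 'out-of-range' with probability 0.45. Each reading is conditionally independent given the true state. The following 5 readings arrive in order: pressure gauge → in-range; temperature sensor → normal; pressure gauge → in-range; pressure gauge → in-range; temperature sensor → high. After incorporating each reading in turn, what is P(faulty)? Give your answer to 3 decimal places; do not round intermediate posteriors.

After pressure gauge='in-range': P(faulty) = 0.2·0.1500 / (0.2·0.1500 + 0.55·0.8500) ≈ 0.0603
After temperature sensor='normal': P(faulty) = 0.3·0.0603 / (0.3·0.0603 + 0.35·0.9397) ≈ 0.0521
After pressure gauge='in-range': P(faulty) = 0.2·0.0521 / (0.2·0.0521 + 0.55·0.9479) ≈ 0.0196
After pressure gauge='in-range': P(faulty) = 0.2·0.0196 / (0.2·0.0196 + 0.55·0.9804) ≈ 0.0072
After temperature sensor='high': P(faulty) = 0.7·0.0072 / (0.7·0.0072 + 0.65·0.9928) ≈ 0.0078

0.008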